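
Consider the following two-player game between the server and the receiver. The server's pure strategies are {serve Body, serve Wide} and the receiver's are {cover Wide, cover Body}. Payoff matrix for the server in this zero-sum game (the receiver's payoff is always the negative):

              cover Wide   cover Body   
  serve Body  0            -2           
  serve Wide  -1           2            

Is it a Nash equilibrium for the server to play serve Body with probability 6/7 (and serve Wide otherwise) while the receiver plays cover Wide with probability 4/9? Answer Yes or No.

Given the server's mix p = 6/7, the receiver's payoff from cover Wide is 1/7 but from cover Body is 10/7. The receiver strictly prefers cover Body, so the receiver would not mix.
So the proposed profile is not a Nash equilibrium.

No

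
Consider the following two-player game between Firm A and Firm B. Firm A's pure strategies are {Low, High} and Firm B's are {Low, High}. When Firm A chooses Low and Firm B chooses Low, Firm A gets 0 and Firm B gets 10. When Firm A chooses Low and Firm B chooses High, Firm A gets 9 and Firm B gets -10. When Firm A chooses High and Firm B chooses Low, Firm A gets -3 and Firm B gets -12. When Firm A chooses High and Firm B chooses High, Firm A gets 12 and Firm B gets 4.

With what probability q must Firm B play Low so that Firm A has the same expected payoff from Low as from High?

q = 1/2

For Firm A to be willing to mix, Firm A must be indifferent between Low and High, which pins down Firm B's mix.
  Firm A's payoff to Low: q·0 + (1−q)·9 = -9q + 9
  Firm A's payoff to High: q·(-3) + (1−q)·12 = -15q + 12
  -9q + 9 = -15q + 12  ⇒  6q = 3  ⇒  q = 1/2.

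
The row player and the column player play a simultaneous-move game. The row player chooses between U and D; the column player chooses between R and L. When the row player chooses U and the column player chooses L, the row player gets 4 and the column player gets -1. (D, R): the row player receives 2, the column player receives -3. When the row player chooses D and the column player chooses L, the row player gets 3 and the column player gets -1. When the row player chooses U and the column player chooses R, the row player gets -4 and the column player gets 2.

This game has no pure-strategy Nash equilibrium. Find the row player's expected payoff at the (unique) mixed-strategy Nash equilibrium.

20/7

The row player's indifference between U and D determines the column player's mixing probability q:
  the row player's payoff to U: q·(-4) + (1−q)·4 = -8q + 4
  the row player's payoff to D: q·2 + (1−q)·3 = -q + 3
  -8q + 4 = -q + 3  ⇒  -7q = -1  ⇒  q = 1/7.
At equilibrium the row player is indifferent across rows, so the row player's payoff equals the payoff from U: (1/7)·(-4) + (6/7)·4 = 20/7.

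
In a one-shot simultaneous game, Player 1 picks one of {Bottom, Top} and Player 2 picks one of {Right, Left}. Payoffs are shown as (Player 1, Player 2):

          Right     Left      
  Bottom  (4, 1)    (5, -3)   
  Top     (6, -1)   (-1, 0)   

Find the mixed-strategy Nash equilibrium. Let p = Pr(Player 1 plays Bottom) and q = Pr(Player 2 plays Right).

For Player 2 to be willing to mix, Player 2 must be indifferent between Right and Left, which pins down Player 1's mix.
  Player 2's expected payoff from Right: p·1 + (1−p)·(-1) = 2p - 1
  Player 2's expected payoff from Left: p·(-3) + (1−p)·0 = -3p
  2p - 1 = -3p  ⇒  5p = 1  ⇒  p = 1/5.
Player 2's mix must leave Player 1 indifferent between Bottom and Top.
  Player 1's expected payoff from Bottom: q·4 + (1−q)·5 = -q + 5
  Player 1's expected payoff from Top: q·6 + (1−q)·(-1) = 7q - 1
  -q + 5 = 7q - 1  ⇒  -8q = -6  ⇒  q = 3/4.

p = 1/5, q = 3/4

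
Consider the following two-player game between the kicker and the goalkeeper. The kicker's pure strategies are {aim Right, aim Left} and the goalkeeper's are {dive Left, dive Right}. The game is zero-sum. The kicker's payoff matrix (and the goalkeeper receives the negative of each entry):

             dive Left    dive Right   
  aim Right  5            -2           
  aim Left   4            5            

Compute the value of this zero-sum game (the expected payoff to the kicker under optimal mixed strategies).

For the kicker to be willing to mix, the kicker must be indifferent between aim Right and aim Left, which pins down the goalkeeper's mix.
  the kicker's payoff from aim Right: q·5 + (1−q)·(-2) = 7q - 2
  the kicker's payoff from aim Left: q·4 + (1−q)·5 = -q + 5
  7q - 2 = -q + 5  ⇒  8q = 7  ⇒  q = 7/8.
The value is the kicker's expected payoff against this mix (using aim Right): (7/8)·5 + (1/8)·(-2) = 33/8.

v = 33/8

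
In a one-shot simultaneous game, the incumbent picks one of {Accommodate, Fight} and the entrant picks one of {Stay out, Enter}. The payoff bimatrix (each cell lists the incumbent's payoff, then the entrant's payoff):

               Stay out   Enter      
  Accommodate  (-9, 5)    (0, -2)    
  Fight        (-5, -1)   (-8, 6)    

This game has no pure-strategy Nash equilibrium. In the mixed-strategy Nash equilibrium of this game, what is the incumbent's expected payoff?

The incumbent's indifference between Accommodate and Fight determines the entrant's mixing probability q:
  the incumbent's expected payoff from Accommodate: q·(-9) + (1−q)·0 = -9q
  the incumbent's expected payoff from Fight: q·(-5) + (1−q)·(-8) = 3q - 8
  -9q = 3q - 8  ⇒  -12q = -8  ⇒  q = 2/3.
At equilibrium the incumbent is indifferent across rows, so the incumbent's payoff equals the payoff from Accommodate: (2/3)·(-9) + (1/3)·0 = -6.

-6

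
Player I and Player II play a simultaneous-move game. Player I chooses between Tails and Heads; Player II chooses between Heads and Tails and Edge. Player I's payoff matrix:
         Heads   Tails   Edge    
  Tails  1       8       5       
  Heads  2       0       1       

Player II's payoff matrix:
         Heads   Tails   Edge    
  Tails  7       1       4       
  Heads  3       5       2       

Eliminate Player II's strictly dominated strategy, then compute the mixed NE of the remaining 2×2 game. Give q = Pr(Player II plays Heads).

q = 8/9

Player II's strategy Edge is strictly dominated by Heads: 7 > 4 and 3 > 2. Eliminate Edge.
Set Player I's expected payoff from Tails equal to that from Heads:
  Player I's expected payoff from Tails: q·1 + (1−q)·8 = -7q + 8
  Player I's expected payoff from Heads: q·2 + (1−q)·0 = 2q
  -7q + 8 = 2q  ⇒  -9q = -8  ⇒  q = 8/9.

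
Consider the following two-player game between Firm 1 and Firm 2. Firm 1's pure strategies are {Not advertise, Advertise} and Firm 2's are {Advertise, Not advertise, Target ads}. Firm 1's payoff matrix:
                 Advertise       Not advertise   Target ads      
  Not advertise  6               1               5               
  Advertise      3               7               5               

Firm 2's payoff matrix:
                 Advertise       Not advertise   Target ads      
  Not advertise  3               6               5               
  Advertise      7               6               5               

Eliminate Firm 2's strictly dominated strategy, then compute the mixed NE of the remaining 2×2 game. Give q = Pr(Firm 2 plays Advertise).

Firm 2's strategy Target ads is strictly dominated by Not advertise: 6 > 5 and 6 > 5. Eliminate Target ads.
For Firm 1 to be willing to mix, Firm 1 must be indifferent between Not advertise and Advertise, which pins down Firm 2's mix.
  Firm 1's payoff from Not advertise: q·6 + (1−q)·1 = 5q + 1
  Firm 1's payoff from Advertise: q·3 + (1−q)·7 = -4q + 7
  5q + 1 = -4q + 7  ⇒  9q = 6  ⇒  q = 2/3.

q = 2/3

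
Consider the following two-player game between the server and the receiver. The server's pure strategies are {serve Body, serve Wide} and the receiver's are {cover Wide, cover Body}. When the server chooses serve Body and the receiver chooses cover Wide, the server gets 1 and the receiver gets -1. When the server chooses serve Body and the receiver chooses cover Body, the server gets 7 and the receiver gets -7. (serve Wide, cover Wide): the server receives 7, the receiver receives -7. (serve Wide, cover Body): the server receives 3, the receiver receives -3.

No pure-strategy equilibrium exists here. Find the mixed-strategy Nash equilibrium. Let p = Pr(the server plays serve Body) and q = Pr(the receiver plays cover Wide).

In a mixed equilibrium the receiver is indifferent between cover Wide and cover Body; this condition fixes p.
  the receiver's payoff to cover Wide: p·(-1) + (1−p)·(-7) = 6p - 7
  the receiver's payoff to cover Body: p·(-7) + (1−p)·(-3) = -4p - 3
  6p - 7 = -4p - 3  ⇒  10p = 4  ⇒  p = 2/5.
In a mixed equilibrium the server is indifferent between serve Body and serve Wide; this condition fixes q.
  the server's payoff to serve Body: q·1 + (1−q)·7 = -6q + 7
  the server's payoff to serve Wide: q·7 + (1−q)·3 = 4q + 3
  -6q + 7 = 4q + 3  ⇒  -10q = -4  ⇒  q = 2/5.

p = 2/5, q = 2/5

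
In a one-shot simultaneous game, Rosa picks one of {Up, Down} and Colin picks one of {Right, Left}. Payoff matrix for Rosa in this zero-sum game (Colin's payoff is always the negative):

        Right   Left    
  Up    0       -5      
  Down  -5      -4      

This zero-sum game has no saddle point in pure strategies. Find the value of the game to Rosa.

v = -25/6

Colin's mix must leave Rosa indifferent between Up and Down.
  Rosa's expected payoff from Up: q·0 + (1−q)·(-5) = 5q - 5
  Rosa's expected payoff from Down: q·(-5) + (1−q)·(-4) = -q - 4
  5q - 5 = -q - 4  ⇒  6q = 1  ⇒  q = 1/6.
The value is Rosa's expected payoff against this mix (using Up): (1/6)·0 + (5/6)·(-5) = -25/6.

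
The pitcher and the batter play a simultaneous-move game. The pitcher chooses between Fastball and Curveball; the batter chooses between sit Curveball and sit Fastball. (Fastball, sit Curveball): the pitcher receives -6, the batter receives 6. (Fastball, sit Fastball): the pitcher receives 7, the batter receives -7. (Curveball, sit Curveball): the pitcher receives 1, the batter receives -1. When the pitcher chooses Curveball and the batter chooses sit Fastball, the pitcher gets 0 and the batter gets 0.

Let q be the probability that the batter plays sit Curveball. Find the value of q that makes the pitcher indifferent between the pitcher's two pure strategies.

q = 1/2

Set the pitcher's expected payoff from Fastball equal to that from Curveball:
  the pitcher's payoff from Fastball: q·(-6) + (1−q)·7 = -13q + 7
  the pitcher's payoff from Curveball: q·1 + (1−q)·0 = q
  -13q + 7 = q  ⇒  -14q = -7  ⇒  q = 1/2.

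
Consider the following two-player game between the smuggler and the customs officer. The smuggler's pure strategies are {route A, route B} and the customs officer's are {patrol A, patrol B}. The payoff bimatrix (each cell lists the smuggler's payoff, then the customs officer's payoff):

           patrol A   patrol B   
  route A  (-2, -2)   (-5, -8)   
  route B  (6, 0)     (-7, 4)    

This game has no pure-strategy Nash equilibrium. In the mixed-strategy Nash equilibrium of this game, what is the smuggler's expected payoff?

-22/5

Set the smuggler's expected payoff from route A equal to that from route B:
  the smuggler's expected payoff from route A: q·(-2) + (1−q)·(-5) = 3q - 5
  the smuggler's expected payoff from route B: q·6 + (1−q)·(-7) = 13q - 7
  3q - 5 = 13q - 7  ⇒  -10q = -2  ⇒  q = 1/5.
At equilibrium the smuggler is indifferent across rows, so the smuggler's payoff equals the payoff from route A: (1/5)·(-2) + (4/5)·(-5) = -22/5.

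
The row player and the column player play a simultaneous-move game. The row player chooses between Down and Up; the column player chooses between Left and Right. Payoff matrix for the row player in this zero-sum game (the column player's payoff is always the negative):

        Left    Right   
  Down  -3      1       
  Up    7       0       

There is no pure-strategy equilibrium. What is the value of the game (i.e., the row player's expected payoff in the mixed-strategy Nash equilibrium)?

The column player's mix must leave the row player indifferent between Down and Up.
  the row player's payoff from Down: q·(-3) + (1−q)·1 = -4q + 1
  the row player's payoff from Up: q·7 + (1−q)·0 = 7q
  -4q + 1 = 7q  ⇒  -11q = -1  ⇒  q = 1/11.
The value is the row player's expected payoff against this mix (using Down): (1/11)·(-3) + (10/11)·1 = 7/11.

v = 7/11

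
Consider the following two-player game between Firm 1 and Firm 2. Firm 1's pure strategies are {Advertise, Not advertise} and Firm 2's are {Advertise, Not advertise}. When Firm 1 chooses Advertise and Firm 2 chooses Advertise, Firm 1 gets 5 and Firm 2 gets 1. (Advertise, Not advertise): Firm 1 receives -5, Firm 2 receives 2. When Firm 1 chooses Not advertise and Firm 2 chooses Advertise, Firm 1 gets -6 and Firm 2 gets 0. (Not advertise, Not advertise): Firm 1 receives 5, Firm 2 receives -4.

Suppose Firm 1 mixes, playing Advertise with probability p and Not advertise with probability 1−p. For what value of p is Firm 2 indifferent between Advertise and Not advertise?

p = 4/5

For Firm 2 to be willing to mix, Firm 2 must be indifferent between Advertise and Not advertise, which pins down Firm 1's mix.
  Firm 2's payoff to Advertise: p·1 + (1−p)·0 = p
  Firm 2's payoff to Not advertise: p·2 + (1−p)·(-4) = 6p - 4
  p = 6p - 4  ⇒  -5p = -4  ⇒  p = 4/5.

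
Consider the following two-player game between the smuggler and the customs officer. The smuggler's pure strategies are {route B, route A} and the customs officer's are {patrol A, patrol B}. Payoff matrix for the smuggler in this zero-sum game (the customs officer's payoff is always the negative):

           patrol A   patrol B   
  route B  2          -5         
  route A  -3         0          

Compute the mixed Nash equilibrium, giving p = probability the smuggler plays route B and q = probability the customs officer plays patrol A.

The smuggler's mix must leave the customs officer indifferent between patrol A and patrol B.
  the customs officer's payoff from patrol A: p·(-2) + (1−p)·3 = -5p + 3
  the customs officer's payoff from patrol B: p·5 + (1−p)·0 = 5p
  -5p + 3 = 5p  ⇒  -10p = -3  ⇒  p = 3/10.
The customs officer's mix must leave the smuggler indifferent between route B and route A.
  the smuggler's payoff from route B: q·2 + (1−q)·(-5) = 7q - 5
  the smuggler's payoff from route A: q·(-3) + (1−q)·0 = -3q
  7q - 5 = -3q  ⇒  10q = 5  ⇒  q = 1/2.

p = 3/10, q = 1/2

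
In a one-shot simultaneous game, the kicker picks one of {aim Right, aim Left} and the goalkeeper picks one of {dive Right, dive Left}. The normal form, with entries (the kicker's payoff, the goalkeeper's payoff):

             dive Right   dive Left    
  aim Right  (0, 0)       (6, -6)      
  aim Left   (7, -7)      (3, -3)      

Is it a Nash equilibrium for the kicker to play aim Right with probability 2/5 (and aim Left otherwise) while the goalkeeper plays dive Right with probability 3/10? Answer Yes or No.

Check the goalkeeper's indifference given the kicker's mix p = 2/5:
  payoff from dive Right = -21/5; payoff from dive Left = -21/5 — equal.
Check the kicker's indifference given the goalkeeper's mix q = 3/10:
  payoff from aim Right = 21/5; payoff from aim Left = 21/5 — equal.
Both players are indifferent, so neither can profitably deviate.

Yes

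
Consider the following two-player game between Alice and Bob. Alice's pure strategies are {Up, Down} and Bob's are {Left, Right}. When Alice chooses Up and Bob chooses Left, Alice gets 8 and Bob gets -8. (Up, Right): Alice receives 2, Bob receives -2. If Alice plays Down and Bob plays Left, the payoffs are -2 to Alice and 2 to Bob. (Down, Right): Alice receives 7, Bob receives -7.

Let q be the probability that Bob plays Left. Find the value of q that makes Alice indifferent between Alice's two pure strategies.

q = 1/3

In a mixed equilibrium Alice is indifferent between Up and Down; this condition fixes q.
  Alice's payoff from Up: q·8 + (1−q)·2 = 6q + 2
  Alice's payoff from Down: q·(-2) + (1−q)·7 = -9q + 7
  6q + 2 = -9q + 7  ⇒  15q = 5  ⇒  q = 1/3.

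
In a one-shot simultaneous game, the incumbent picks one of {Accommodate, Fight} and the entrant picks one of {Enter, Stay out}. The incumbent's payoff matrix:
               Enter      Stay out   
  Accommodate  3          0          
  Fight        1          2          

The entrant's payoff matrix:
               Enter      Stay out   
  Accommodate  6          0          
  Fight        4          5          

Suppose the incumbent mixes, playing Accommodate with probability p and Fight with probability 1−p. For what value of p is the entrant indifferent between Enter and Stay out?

The incumbent's mix must leave the entrant indifferent between Enter and Stay out.
  the entrant's expected payoff from Enter: p·6 + (1−p)·4 = 2p + 4
  the entrant's expected payoff from Stay out: p·0 + (1−p)·5 = -5p + 5
  2p + 4 = -5p + 5  ⇒  7p = 1  ⇒  p = 1/7.

p = 1/7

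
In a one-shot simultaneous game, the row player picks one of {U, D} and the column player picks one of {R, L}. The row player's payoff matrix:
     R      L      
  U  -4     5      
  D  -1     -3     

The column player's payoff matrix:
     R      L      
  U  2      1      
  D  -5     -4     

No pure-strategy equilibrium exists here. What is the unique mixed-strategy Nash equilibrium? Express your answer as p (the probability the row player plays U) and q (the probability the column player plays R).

p = 1/2, q = 8/11

The row player's mix must leave the column player indifferent between R and L.
  the column player's payoff to R: p·2 + (1−p)·(-5) = 7p - 5
  the column player's payoff to L: p·1 + (1−p)·(-4) = 5p - 4
  7p - 5 = 5p - 4  ⇒  2p = 1  ⇒  p = 1/2.
In a mixed equilibrium the row player is indifferent between U and D; this condition fixes q.
  the row player's payoff to U: q·(-4) + (1−q)·5 = -9q + 5
  the row player's payoff to D: q·(-1) + (1−q)·(-3) = 2q - 3
  -9q + 5 = 2q - 3  ⇒  -11q = -8  ⇒  q = 8/11.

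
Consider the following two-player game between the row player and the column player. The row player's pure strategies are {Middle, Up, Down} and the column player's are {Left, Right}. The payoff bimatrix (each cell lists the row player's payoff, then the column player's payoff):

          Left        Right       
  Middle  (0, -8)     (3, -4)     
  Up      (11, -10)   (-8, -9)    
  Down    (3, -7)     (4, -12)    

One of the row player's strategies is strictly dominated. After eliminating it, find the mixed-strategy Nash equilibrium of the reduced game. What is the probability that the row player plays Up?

p = 5/6

The row player's strategy Middle is strictly dominated by Down: 3 > 0 and 4 > 3. Eliminate Middle.
The row player's mix must leave the column player indifferent between Left and Right.
  the column player's expected payoff from Left: p·(-10) + (1−p)·(-7) = -3p - 7
  the column player's expected payoff from Right: p·(-9) + (1−p)·(-12) = 3p - 12
  -3p - 7 = 3p - 12  ⇒  -6p = -5  ⇒  p = 5/6.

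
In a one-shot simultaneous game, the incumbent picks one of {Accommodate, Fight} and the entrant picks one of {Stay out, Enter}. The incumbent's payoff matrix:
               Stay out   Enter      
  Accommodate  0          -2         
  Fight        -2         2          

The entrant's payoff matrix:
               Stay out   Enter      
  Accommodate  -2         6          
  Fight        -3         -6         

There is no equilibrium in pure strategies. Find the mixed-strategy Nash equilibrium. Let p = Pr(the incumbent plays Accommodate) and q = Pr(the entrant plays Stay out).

The entrant's indifference between Stay out and Enter determines the incumbent's mixing probability p:
  the entrant's payoff to Stay out: p·(-2) + (1−p)·(-3) = p - 3
  the entrant's payoff to Enter: p·6 + (1−p)·(-6) = 12p - 6
  p - 3 = 12p - 6  ⇒  -11p = -3  ⇒  p = 3/11.
Set the incumbent's expected payoff from Accommodate equal to that from Fight:
  the incumbent's payoff from Accommodate: q·0 + (1−q)·(-2) = 2q - 2
  the incumbent's payoff from Fight: q·(-2) + (1−q)·2 = -4q + 2
  2q - 2 = -4q + 2  ⇒  6q = 4  ⇒  q = 2/3.

p = 3/11, q = 2/3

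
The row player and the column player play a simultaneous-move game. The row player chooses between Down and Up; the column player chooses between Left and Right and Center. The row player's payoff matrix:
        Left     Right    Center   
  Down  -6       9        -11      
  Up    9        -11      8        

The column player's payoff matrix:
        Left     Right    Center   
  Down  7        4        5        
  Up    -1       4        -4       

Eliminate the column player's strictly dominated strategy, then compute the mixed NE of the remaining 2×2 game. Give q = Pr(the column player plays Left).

q = 4/7

The column player's strategy Center is strictly dominated by Left: 7 > 5 and -1 > -4. Eliminate Center.
For the row player to be willing to mix, the row player must be indifferent between Down and Up, which pins down the column player's mix.
  the row player's expected payoff from Down: q·(-6) + (1−q)·9 = -15q + 9
  the row player's expected payoff from Up: q·9 + (1−q)·(-11) = 20q - 11
  -15q + 9 = 20q - 11  ⇒  -35q = -20  ⇒  q = 4/7.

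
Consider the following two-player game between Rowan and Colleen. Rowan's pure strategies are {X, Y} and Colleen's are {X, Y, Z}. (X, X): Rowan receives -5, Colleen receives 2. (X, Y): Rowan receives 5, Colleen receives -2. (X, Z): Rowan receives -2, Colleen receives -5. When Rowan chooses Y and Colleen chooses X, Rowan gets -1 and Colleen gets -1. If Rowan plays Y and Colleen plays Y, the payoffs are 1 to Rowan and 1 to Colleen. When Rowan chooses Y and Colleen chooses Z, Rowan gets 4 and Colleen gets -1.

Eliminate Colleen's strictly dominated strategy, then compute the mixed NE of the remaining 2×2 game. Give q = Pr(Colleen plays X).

q = 1/2

Colleen's strategy Z is strictly dominated by Y: -2 > -5 and 1 > -1. Eliminate Z.
Set Rowan's expected payoff from X equal to that from Y:
  Rowan's expected payoff from X: q·(-5) + (1−q)·5 = -10q + 5
  Rowan's expected payoff from Y: q·(-1) + (1−q)·1 = -2q + 1
  -10q + 5 = -2q + 1  ⇒  -8q = -4  ⇒  q = 1/2.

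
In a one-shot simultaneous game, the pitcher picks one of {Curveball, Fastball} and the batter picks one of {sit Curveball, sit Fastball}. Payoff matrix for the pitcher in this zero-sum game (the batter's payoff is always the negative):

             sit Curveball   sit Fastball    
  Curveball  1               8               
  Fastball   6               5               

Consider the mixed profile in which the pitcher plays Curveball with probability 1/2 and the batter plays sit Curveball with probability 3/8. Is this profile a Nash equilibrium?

Given the pitcher's mix p = 1/2, the batter's payoff from sit Curveball is -7/2 but from sit Fastball is -13/2. The batter strictly prefers sit Curveball, so the batter would not mix.
So the proposed profile is not a Nash equilibrium.

No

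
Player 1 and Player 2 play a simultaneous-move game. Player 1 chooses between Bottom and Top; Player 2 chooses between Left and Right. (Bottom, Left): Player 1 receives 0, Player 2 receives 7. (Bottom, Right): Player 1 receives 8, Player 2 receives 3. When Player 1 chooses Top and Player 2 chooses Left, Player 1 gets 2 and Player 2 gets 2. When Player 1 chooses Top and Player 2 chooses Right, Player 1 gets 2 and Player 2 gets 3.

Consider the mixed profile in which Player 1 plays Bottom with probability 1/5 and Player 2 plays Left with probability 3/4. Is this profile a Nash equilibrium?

Yes

Check Player 2's indifference given Player 1's mix p = 1/5:
  payoff from Left = 3; payoff from Right = 3 — equal.
Check Player 1's indifference given Player 2's mix q = 3/4:
  payoff from Bottom = 2; payoff from Top = 2 — equal.
Both players are indifferent, so neither can profitably deviate.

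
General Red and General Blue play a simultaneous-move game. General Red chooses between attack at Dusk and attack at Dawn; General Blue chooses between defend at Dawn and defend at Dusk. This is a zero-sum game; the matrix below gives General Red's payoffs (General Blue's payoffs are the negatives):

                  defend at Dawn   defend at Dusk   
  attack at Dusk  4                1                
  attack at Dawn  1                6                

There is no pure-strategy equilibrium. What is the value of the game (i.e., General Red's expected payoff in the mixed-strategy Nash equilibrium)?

In a mixed equilibrium General Red is indifferent between attack at Dusk and attack at Dawn; this condition fixes q.
  General Red's expected payoff from attack at Dusk: q·4 + (1−q)·1 = 3q + 1
  General Red's expected payoff from attack at Dawn: q·1 + (1−q)·6 = -5q + 6
  3q + 1 = -5q + 6  ⇒  8q = 5  ⇒  q = 5/8.
The value is General Red's expected payoff against this mix (using attack at Dusk): (5/8)·4 + (3/8)·1 = 23/8.

v = 23/8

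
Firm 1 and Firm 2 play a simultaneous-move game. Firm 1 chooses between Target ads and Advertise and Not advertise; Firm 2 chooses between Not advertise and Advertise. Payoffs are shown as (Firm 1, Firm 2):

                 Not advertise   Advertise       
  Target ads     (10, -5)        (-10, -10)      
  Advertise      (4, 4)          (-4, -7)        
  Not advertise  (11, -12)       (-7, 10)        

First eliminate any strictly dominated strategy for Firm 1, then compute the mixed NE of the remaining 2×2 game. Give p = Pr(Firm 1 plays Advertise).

Firm 1's strategy Target ads is strictly dominated by Not advertise: 11 > 10 and -7 > -10. Eliminate Target ads.
For Firm 2 to be willing to mix, Firm 2 must be indifferent between Not advertise and Advertise, which pins down Firm 1's mix.
  Firm 2's expected payoff from Not advertise: p·4 + (1−p)·(-12) = 16p - 12
  Firm 2's expected payoff from Advertise: p·(-7) + (1−p)·10 = -17p + 10
  16p - 12 = -17p + 10  ⇒  33p = 22  ⇒  p = 2/3.

p = 2/3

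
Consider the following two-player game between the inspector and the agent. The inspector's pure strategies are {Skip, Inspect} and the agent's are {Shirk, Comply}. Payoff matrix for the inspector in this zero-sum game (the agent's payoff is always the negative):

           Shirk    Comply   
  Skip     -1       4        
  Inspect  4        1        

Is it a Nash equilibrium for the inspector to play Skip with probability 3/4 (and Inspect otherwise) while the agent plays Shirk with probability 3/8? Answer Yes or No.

Given the inspector's mix p = 3/4, the agent's payoff from Shirk is -1/4 but from Comply is -13/4. The agent strictly prefers Shirk, so the agent would not mix.
So the proposed profile is not a Nash equilibrium.

No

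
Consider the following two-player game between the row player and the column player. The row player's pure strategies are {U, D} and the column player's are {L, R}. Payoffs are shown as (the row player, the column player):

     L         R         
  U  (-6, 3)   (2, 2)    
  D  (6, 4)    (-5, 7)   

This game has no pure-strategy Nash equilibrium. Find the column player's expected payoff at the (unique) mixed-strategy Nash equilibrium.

The column player's indifference between L and R determines the row player's mixing probability p:
  the column player's payoff to L: p·3 + (1−p)·4 = -p + 4
  the column player's payoff to R: p·2 + (1−p)·7 = -5p + 7
  -p + 4 = -5p + 7  ⇒  4p = 3  ⇒  p = 3/4.
At equilibrium the column player is indifferent across columns, so the column player's payoff equals the payoff from L: (3/4)·3 + (1/4)·4 = 13/4.

13/4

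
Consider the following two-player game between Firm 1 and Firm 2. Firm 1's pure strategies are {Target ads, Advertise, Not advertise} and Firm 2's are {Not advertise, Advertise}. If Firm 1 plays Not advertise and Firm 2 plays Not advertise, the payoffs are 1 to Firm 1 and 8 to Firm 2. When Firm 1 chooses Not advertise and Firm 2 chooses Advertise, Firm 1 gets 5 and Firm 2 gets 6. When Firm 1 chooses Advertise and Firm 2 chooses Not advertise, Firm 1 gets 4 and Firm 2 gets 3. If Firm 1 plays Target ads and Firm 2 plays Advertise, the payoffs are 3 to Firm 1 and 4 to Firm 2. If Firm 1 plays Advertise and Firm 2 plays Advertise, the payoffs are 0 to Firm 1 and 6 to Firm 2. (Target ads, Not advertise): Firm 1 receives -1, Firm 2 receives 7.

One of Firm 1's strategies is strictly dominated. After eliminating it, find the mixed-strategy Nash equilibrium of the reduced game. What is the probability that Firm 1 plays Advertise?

Firm 1's strategy Target ads is strictly dominated by Not advertise: 1 > -1 and 5 > 3. Eliminate Target ads.
In a mixed equilibrium Firm 2 is indifferent between Not advertise and Advertise; this condition fixes p.
  Firm 2's expected payoff from Not advertise: p·3 + (1−p)·8 = -5p + 8
  Firm 2's expected payoff from Advertise: p·6 + (1−p)·6 = 6
  -5p + 8 = 6  ⇒  -5p = -2  ⇒  p = 2/5.

p = 2/5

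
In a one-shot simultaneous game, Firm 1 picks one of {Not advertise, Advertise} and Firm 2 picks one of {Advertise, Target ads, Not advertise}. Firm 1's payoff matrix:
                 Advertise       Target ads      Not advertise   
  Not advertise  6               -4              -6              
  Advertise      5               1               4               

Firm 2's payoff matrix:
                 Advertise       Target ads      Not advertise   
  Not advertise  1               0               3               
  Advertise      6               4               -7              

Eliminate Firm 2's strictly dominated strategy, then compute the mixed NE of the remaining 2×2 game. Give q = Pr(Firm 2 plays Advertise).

Firm 2's strategy Target ads is strictly dominated by Advertise: 1 > 0 and 6 > 4. Eliminate Target ads.
Firm 1's indifference between Not advertise and Advertise determines Firm 2's mixing probability q:
  Firm 1's payoff to Not advertise: q·6 + (1−q)·(-6) = 12q - 6
  Firm 1's payoff to Advertise: q·5 + (1−q)·4 = q + 4
  12q - 6 = q + 4  ⇒  11q = 10  ⇒  q = 10/11.

q = 10/11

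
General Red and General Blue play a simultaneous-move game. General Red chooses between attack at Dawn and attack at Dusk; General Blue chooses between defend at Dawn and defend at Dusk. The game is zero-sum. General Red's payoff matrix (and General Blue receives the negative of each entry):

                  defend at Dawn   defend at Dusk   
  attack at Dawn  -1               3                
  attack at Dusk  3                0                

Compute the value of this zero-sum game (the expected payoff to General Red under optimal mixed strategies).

General Red's indifference between attack at Dawn and attack at Dusk determines General Blue's mixing probability q:
  General Red's payoff from attack at Dawn: q·(-1) + (1−q)·3 = -4q + 3
  General Red's payoff from attack at Dusk: q·3 + (1−q)·0 = 3q
  -4q + 3 = 3q  ⇒  -7q = -3  ⇒  q = 3/7.
The value is General Red's expected payoff against this mix (using attack at Dawn): (3/7)·(-1) + (4/7)·3 = 9/7.

v = 9/7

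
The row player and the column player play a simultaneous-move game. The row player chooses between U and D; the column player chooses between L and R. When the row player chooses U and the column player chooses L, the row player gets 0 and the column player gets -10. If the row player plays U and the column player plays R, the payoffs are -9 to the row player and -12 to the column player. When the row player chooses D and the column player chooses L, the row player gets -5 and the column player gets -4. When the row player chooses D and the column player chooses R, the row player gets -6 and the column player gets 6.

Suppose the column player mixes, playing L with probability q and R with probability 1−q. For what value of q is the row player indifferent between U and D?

q = 3/8

In a mixed equilibrium the row player is indifferent between U and D; this condition fixes q.
  the row player's payoff to U: q·0 + (1−q)·(-9) = 9q - 9
  the row player's payoff to D: q·(-5) + (1−q)·(-6) = q - 6
  9q - 9 = q - 6  ⇒  8q = 3  ⇒  q = 3/8.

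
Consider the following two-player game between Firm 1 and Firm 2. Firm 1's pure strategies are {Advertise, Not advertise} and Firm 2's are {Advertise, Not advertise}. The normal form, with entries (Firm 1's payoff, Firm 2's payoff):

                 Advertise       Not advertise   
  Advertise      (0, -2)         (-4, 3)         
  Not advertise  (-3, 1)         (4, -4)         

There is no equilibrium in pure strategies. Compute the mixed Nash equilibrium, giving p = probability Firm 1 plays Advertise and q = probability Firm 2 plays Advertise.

p = 1/2, q = 8/11

Firm 1's mix must leave Firm 2 indifferent between Advertise and Not advertise.
  Firm 2's payoff to Advertise: p·(-2) + (1−p)·1 = -3p + 1
  Firm 2's payoff to Not advertise: p·3 + (1−p)·(-4) = 7p - 4
  -3p + 1 = 7p - 4  ⇒  -10p = -5  ⇒  p = 1/2.
Firm 1's indifference between Advertise and Not advertise determines Firm 2's mixing probability q:
  Firm 1's expected payoff from Advertise: q·0 + (1−q)·(-4) = 4q - 4
  Firm 1's expected payoff from Not advertise: q·(-3) + (1−q)·4 = -7q + 4
  4q - 4 = -7q + 4  ⇒  11q = 8  ⇒  q = 8/11.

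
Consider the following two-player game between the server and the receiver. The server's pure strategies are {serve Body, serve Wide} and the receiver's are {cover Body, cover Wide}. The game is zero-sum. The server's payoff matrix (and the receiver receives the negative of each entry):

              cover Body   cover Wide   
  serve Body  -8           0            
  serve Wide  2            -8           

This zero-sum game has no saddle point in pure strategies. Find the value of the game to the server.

The receiver's mix must leave the server indifferent between serve Body and serve Wide.
  the server's expected payoff from serve Body: q·(-8) + (1−q)·0 = -8q
  the server's expected payoff from serve Wide: q·2 + (1−q)·(-8) = 10q - 8
  -8q = 10q - 8  ⇒  -18q = -8  ⇒  q = 4/9.
The value is the server's expected payoff against this mix (using serve Body): (4/9)·(-8) + (5/9)·0 = -32/9.

v = -32/9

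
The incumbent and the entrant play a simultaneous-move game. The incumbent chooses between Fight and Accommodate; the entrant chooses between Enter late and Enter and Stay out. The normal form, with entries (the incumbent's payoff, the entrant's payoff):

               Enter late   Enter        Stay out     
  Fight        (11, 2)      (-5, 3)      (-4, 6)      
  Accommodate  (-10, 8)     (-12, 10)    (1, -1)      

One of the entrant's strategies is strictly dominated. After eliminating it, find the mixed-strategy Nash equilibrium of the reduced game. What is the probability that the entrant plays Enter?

The entrant's strategy Enter late is strictly dominated by Enter: 3 > 2 and 10 > 8. Eliminate Enter late.
Set the incumbent's expected payoff from Fight equal to that from Accommodate:
  the incumbent's payoff from Fight: q·(-5) + (1−q)·(-4) = -q - 4
  the incumbent's payoff from Accommodate: q·(-12) + (1−q)·1 = -13q + 1
  -q - 4 = -13q + 1  ⇒  12q = 5  ⇒  q = 5/12.

q = 5/12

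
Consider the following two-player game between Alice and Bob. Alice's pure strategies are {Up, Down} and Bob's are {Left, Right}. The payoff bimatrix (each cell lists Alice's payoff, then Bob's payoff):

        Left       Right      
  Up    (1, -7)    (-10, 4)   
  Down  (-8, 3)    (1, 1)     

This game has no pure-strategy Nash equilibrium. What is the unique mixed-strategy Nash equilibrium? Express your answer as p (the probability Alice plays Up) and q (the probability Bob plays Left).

In a mixed equilibrium Bob is indifferent between Left and Right; this condition fixes p.
  Bob's payoff to Left: p·(-7) + (1−p)·3 = -10p + 3
  Bob's payoff to Right: p·4 + (1−p)·1 = 3p + 1
  -10p + 3 = 3p + 1  ⇒  -13p = -2  ⇒  p = 2/13.
Bob's mix must leave Alice indifferent between Up and Down.
  Alice's expected payoff from Up: q·1 + (1−q)·(-10) = 11q - 10
  Alice's expected payoff from Down: q·(-8) + (1−q)·1 = -9q + 1
  11q - 10 = -9q + 1  ⇒  20q = 11  ⇒  q = 11/20.

p = 2/13, q = 11/20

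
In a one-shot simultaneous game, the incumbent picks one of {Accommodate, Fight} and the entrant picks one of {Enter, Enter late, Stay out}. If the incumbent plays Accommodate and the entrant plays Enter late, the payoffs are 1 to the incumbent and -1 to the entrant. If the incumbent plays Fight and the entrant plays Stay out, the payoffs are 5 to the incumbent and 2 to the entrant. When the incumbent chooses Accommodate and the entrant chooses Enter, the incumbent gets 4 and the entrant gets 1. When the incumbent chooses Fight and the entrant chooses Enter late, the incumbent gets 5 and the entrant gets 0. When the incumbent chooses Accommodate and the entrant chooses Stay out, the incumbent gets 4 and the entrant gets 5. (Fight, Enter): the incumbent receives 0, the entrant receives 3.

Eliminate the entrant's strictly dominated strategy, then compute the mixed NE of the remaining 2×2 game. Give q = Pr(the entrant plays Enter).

The entrant's strategy Enter late is strictly dominated by Enter: 1 > -1 and 3 > 0. Eliminate Enter late.
The incumbent's indifference between Accommodate and Fight determines the entrant's mixing probability q:
  the incumbent's payoff from Accommodate: q·4 + (1−q)·4 = 4
  the incumbent's payoff from Fight: q·0 + (1−q)·5 = -5q + 5
  4 = -5q + 5  ⇒  5q = 1  ⇒  q = 1/5.

q = 1/5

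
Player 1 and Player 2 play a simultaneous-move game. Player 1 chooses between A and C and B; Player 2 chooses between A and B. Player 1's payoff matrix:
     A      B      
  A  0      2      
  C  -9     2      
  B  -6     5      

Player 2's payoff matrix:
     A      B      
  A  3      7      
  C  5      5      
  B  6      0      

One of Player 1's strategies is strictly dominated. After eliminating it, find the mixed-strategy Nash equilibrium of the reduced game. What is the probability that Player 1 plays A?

Player 1's strategy C is strictly dominated by B: -6 > -9 and 5 > 2. Eliminate C.
Set Player 2's expected payoff from A equal to that from B:
  Player 2's payoff from A: p·3 + (1−p)·6 = -3p + 6
  Player 2's payoff from B: p·7 + (1−p)·0 = 7p
  -3p + 6 = 7p  ⇒  -10p = -6  ⇒  p = 3/5.

p = 3/5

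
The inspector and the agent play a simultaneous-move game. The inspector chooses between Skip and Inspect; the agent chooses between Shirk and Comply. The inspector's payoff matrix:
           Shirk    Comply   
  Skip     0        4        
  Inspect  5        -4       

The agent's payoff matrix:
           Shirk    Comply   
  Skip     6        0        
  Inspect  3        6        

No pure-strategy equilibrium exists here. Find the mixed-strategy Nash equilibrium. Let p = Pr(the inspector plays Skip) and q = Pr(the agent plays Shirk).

Set the agent's expected payoff from Shirk equal to that from Comply:
  the agent's payoff from Shirk: p·6 + (1−p)·3 = 3p + 3
  the agent's payoff from Comply: p·0 + (1−p)·6 = -6p + 6
  3p + 3 = -6p + 6  ⇒  9p = 3  ⇒  p = 1/3.
The inspector's indifference between Skip and Inspect determines the agent's mixing probability q:
  the inspector's payoff from Skip: q·0 + (1−q)·4 = -4q + 4
  the inspector's payoff from Inspect: q·5 + (1−q)·(-4) = 9q - 4
  -4q + 4 = 9q - 4  ⇒  -13q = -8  ⇒  q = 8/13.

p = 1/3, q = 8/13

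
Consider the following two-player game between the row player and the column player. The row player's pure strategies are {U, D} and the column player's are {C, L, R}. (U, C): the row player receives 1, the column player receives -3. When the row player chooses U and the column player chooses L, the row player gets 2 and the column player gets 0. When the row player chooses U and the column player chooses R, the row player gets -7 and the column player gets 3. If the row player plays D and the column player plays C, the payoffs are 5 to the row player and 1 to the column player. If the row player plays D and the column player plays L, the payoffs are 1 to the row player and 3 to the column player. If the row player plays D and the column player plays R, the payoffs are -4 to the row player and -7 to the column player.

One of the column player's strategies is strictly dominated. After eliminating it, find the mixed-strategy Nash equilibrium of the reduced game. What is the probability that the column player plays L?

q = 3/4

The column player's strategy C is strictly dominated by L: 0 > -3 and 3 > 1. Eliminate C.
The row player's indifference between U and D determines the column player's mixing probability q:
  the row player's payoff from U: q·2 + (1−q)·(-7) = 9q - 7
  the row player's payoff from D: q·1 + (1−q)·(-4) = 5q - 4
  9q - 7 = 5q - 4  ⇒  4q = 3  ⇒  q = 3/4.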